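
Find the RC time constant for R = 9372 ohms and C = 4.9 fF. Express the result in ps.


Step 1: tau = R * C
Step 2: tau = 9372 * 4.9 fF = 9372 * 4.9e-15 F
Step 3: tau = 4.59228e-11 s = 45.9228 ps

45.9228


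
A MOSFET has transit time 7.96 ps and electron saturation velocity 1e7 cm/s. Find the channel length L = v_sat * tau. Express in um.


Step 1: tau in seconds = 7.96 ps * 1e-12 = 7.9600e-12 s
Step 2: L = v_sat * tau = 1e7 * 7.9600e-12 = 7.9600e-05 cm
Step 3: L in um = 7.9600e-05 * 1e4 = 0.796 um

0.796


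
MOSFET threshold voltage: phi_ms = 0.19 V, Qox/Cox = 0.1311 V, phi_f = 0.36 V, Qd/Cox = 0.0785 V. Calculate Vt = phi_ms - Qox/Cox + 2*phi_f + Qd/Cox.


Step 1: Vt = phi_ms - Qox/Cox + 2*phi_f + Qd/Cox
Step 2: Vt = 0.19 - 0.1311 + 2*0.36 + 0.0785
Step 3: Vt = 0.19 - 0.1311 + 0.72 + 0.0785
Step 4: Vt = 0.8574 V

0.8574


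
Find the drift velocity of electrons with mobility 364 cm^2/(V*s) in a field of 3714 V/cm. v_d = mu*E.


Step 1: v_d = mu * E
Step 2: v_d = 364 * 3714 = 1351896
Step 3: v_d = 1.35e+06 cm/s

1.35e+06


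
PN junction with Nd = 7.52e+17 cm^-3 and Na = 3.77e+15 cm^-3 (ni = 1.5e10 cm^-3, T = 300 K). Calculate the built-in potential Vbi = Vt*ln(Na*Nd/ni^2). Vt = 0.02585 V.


Step 1: Compute Na*Nd/ni^2 = 3.77e+15 * 7.52e+17 / (1.5e10)^2 = 1.2600e+13
Step 2: ln(1.2600e+13) = 30.1647
Step 3: Vbi = 0.02585 * 30.1647 = 0.78 V

0.78


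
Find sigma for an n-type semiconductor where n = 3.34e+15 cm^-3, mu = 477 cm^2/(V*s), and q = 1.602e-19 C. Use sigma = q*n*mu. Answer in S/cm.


Step 1: sigma = q * n * mu
Step 2: sigma = 1.602e-19 * 3.34e+15 * 477
Step 3: sigma = 2.552e-01 S/cm

2.552e-01


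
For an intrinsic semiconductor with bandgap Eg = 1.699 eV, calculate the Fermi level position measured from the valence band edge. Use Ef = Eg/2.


Step 1: For an intrinsic semiconductor, the Fermi level sits at midgap.
Step 2: Ef = Eg / 2 = 1.699 / 2 = 0.8495 eV

0.8495


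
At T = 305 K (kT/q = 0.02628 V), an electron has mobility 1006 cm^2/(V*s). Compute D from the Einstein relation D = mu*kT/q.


Step 1: D = mu * (kT/q)
Step 2: D = 1006 * 0.02628
Step 3: D = 26.44 cm^2/s

26.44


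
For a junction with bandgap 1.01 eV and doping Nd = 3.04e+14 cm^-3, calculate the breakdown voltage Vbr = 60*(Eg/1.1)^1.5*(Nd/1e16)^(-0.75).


Step 1: Eg/1.1 = 1.01/1.1 = 0.918182
Step 2: (Eg/1.1)^1.5 = 0.918182^1.5 = 0.879819
Step 3: (Nd/1e16)^(-0.75) = (0.0304)^(-0.75) = 13.735511
Step 4: Vbr = 60 * 0.879819 * 13.735511 = 725.1 V

725.1


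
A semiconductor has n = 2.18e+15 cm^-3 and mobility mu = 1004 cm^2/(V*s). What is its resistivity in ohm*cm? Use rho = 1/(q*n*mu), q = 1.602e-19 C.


Step 1: sigma = q * n * mu = 1.602e-19 * 2.18e+15 * 1004 = 3.50633e-01 S/cm
Step 2: rho = 1 / sigma = 1 / 3.50633e-01 = 2.852 ohm*cm

2.852


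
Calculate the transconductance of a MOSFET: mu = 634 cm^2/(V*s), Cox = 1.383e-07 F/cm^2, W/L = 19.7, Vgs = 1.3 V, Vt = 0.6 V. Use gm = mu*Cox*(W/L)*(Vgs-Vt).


Step 1: Vov = Vgs - Vt = 1.3 - 0.6 = 0.7 V
Step 2: gm = mu * Cox * (W/L) * Vov
Step 3: gm = 634 * 1.383e-07 * 19.7 * 0.7 = 1.21e-03 S

1.21e-03


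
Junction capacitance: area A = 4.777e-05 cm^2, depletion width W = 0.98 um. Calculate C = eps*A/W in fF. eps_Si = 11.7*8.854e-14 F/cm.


Step 1: eps_Si = 11.7 * 8.854e-14 = 1.035918e-12 F/cm
Step 2: W in cm = 0.98 * 1e-4 = 9.80e-05 cm
Step 3: C = 1.035918e-12 * 4.777e-05 / 9.80e-05 = 5.049572e-13 F
Step 4: C = 504.96 fF

504.96


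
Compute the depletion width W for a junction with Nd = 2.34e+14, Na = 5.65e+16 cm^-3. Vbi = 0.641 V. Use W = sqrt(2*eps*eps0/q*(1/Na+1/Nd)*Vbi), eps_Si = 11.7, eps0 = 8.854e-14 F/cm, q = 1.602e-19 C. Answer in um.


Step 1: 1/Na + 1/Nd = 1/5.65e+16 + 1/2.34e+14 = 4.29120e-15
Step 2: 2*eps*eps0/q = 2*11.7*8.854e-14/1.602e-19 = 1.293281e+07
Step 3: W^2 = 1.293281e+07 * 4.29120e-15 * 0.641 = 3.55738e-08
Step 4: W = sqrt(3.55738e-08) = 1.886e-04 cm = 1.886 um

1.886


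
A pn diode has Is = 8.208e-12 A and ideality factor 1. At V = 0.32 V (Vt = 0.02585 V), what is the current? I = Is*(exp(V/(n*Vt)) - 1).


Step 1: V/(n*Vt) = 0.32/(1*0.02585) = 12.3791
Step 2: exp(12.3791) = 2.3778e+05
Step 3: I = 8.208e-12 * (2.3778e+05 - 1) = 1.95e-06 A

1.95e-06


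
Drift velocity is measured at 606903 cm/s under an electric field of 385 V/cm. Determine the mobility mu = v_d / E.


Step 1: mu = v_d / E
Step 2: mu = 606903 / 385
Step 3: mu = 1576.37 cm^2/(V*s)

1576.37


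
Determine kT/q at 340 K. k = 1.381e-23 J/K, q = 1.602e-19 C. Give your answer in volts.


Step 1: kT = 1.381e-23 * 340 = 4.6954e-21 J
Step 2: Vt = kT/q = 4.6954e-21 / 1.602e-19
Step 3: Vt = 0.02931 V

0.02931


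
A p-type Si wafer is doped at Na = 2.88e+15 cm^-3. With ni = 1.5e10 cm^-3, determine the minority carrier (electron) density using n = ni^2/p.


Step 1: Majority hole concentration p ≈ Na = 2.88e+15 cm^-3
Step 2: n = ni^2 / Na = (1.5e10)^2 / 2.88e+15
Step 3: n = 7.81e+04 cm^-3

7.81e+04


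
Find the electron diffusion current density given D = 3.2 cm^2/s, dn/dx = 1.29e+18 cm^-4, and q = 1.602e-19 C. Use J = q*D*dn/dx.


Step 1: J = q * D * (dn/dx)
Step 2: J = 1.602e-19 * 3.2 * 1.29e+18
Step 3: J = 6.61e-01 A/cm^2

6.61e-01


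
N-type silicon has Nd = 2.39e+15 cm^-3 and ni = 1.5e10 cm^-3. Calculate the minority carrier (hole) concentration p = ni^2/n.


Step 1: Since Nd >> ni, n ≈ Nd = 2.39e+15 cm^-3
Step 2: p = ni^2 / n = (1.5e10)^2 / 2.39e+15
Step 3: p = 2.25e20 / 2.39e+15 = 9.41e+04 cm^-3

9.41e+04


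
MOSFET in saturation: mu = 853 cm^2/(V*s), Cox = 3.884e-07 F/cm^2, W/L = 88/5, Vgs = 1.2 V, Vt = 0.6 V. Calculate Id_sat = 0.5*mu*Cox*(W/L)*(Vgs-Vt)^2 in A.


Step 1: Overdrive voltage Vov = Vgs - Vt = 1.2 - 0.6 = 0.6 V
Step 2: W/L = 88/5 = 17.6
Step 3: Id = 0.5 * 853 * 3.884e-07 * 17.6 * 0.6^2
Step 4: Id = 1.05e-03 A

1.05e-03


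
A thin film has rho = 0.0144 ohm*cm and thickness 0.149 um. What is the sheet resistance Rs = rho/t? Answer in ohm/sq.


Step 1: Convert thickness to cm: t = 0.149 um = 1.4900e-05 cm
Step 2: Rs = rho / t = 0.0144 / 1.4900e-05
Step 3: Rs = 966.4 ohm/sq

966.4


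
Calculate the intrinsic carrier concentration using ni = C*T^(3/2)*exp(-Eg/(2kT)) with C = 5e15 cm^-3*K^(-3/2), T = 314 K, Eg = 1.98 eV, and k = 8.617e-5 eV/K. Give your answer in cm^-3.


Step 1: Compute kT = 8.617e-5 * 314 = 0.02705738 eV
Step 2: Exponent = -Eg/(2kT) = -1.98/(2*0.02705738) = -36.58891
Step 3: T^(3/2) = 314^1.5 = 5564.09
Step 4: ni = 5e15 * 5564.09 * exp(-36.58891) = 3.58e+03 cm^-3

3.58e+03


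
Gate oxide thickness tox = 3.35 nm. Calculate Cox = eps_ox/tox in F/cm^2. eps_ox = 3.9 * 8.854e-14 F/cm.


Step 1: eps_ox = 3.9 * 8.854e-14 = 3.45306e-13 F/cm
Step 2: tox in cm = 3.35 nm * 1e-7 = 3.3500e-07 cm
Step 3: Cox = 3.45306e-13 / 3.3500e-07 = 1.03e-06 F/cm^2

1.03e-06


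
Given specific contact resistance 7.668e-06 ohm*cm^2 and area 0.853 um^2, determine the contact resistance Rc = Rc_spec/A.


Step 1: Convert area to cm^2: 0.853 um^2 = 8.5300e-09 cm^2
Step 2: Rc = Rc_spec / A = 7.668e-06 / 8.5300e-09
Step 3: Rc = 8.99e+02 ohms

8.99e+02


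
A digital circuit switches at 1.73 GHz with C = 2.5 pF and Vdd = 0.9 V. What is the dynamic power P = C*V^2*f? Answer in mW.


Step 1: V^2 = 0.9^2 = 0.81 V^2
Step 2: P = C*V^2*f = 2.5e-12 F * 0.81 * 1.73e9 Hz
Step 3: P = 3.50325e-03 W
Step 4: P = 3.503 mW

3.503


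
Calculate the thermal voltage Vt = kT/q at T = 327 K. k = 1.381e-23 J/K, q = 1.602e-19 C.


Step 1: kT = 1.381e-23 * 327 = 4.51587e-21 J
Step 2: Vt = kT/q = 4.51587e-21 / 1.602e-19
Step 3: Vt = 0.02819 V

0.02819


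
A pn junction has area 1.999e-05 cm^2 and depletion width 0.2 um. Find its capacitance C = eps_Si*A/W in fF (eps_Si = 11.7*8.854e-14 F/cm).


Step 1: eps_Si = 11.7 * 8.854e-14 = 1.035918e-12 F/cm
Step 2: W in cm = 0.2 * 1e-4 = 2.00e-05 cm
Step 3: C = 1.035918e-12 * 1.999e-05 / 2.00e-05 = 1.035400e-12 F
Step 4: C = 1035.4 fF

1035.4


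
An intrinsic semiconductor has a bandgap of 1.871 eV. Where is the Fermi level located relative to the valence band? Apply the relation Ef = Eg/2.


Step 1: For an intrinsic semiconductor, the Fermi level sits at midgap.
Step 2: Ef = Eg / 2 = 1.871 / 2 = 0.9355 eV

0.9355


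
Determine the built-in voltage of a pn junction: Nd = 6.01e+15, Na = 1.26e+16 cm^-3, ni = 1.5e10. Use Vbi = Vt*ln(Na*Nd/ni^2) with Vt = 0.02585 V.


Step 1: Compute Na*Nd/ni^2 = 1.26e+16 * 6.01e+15 / (1.5e10)^2 = 3.3656e+11
Step 2: ln(3.3656e+11) = 26.5420
Step 3: Vbi = 0.02585 * 26.5420 = 0.686 V

0.686


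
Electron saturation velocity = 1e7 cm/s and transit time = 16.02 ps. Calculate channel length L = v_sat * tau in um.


Step 1: tau in seconds = 16.02 ps * 1e-12 = 1.6020e-11 s
Step 2: L = v_sat * tau = 1e7 * 1.6020e-11 = 1.6020e-04 cm
Step 3: L in um = 1.6020e-04 * 1e4 = 1.602 um

1.602


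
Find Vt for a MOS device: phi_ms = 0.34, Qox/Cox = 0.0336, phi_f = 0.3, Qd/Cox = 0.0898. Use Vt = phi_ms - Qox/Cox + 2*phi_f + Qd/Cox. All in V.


Step 1: Vt = phi_ms - Qox/Cox + 2*phi_f + Qd/Cox
Step 2: Vt = 0.34 - 0.0336 + 2*0.3 + 0.0898
Step 3: Vt = 0.34 - 0.0336 + 0.6 + 0.0898
Step 4: Vt = 0.9962 V

0.9962


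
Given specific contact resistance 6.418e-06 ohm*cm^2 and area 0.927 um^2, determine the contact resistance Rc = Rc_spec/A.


Step 1: Convert area to cm^2: 0.927 um^2 = 9.2700e-09 cm^2
Step 2: Rc = Rc_spec / A = 6.418e-06 / 9.2700e-09
Step 3: Rc = 6.92e+02 ohms

6.92e+02


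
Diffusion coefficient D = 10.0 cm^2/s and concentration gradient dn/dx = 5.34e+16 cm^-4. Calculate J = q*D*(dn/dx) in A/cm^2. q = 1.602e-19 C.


Step 1: J = q * D * (dn/dx)
Step 2: J = 1.602e-19 * 10.0 * 5.34e+16
Step 3: J = 8.55e-02 A/cm^2

8.55e-02


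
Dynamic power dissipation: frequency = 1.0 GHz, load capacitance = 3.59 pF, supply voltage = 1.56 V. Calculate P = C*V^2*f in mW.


Step 1: V^2 = 1.56^2 = 2.4336 V^2
Step 2: P = C*V^2*f = 3.59e-12 F * 2.4336 * 1.0e9 Hz
Step 3: P = 8.736624e-03 W
Step 4: P = 8.737 mW

8.737


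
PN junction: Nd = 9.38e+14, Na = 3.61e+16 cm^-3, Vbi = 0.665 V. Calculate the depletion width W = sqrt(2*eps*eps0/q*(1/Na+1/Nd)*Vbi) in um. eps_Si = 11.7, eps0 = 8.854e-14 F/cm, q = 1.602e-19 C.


Step 1: 1/Na + 1/Nd = 1/3.61e+16 + 1/9.38e+14 = 1.09380e-15
Step 2: 2*eps*eps0/q = 2*11.7*8.854e-14/1.602e-19 = 1.293281e+07
Step 3: W^2 = 1.293281e+07 * 1.09380e-15 * 0.665 = 9.40703e-09
Step 4: W = sqrt(9.40703e-09) = 9.699e-05 cm = 0.9699 um

0.9699


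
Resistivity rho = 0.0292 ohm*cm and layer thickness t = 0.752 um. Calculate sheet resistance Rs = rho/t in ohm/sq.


Step 1: Convert thickness to cm: t = 0.752 um = 7.5200e-05 cm
Step 2: Rs = rho / t = 0.0292 / 7.5200e-05
Step 3: Rs = 388.3 ohm/sq

388.3


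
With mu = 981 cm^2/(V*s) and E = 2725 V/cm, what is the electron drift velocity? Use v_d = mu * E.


Step 1: v_d = mu * E
Step 2: v_d = 981 * 2725 = 2673225
Step 3: v_d = 2.67e+06 cm/s

2.67e+06


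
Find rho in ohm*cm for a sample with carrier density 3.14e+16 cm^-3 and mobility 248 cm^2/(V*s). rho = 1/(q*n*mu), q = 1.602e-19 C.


Step 1: sigma = q * n * mu = 1.602e-19 * 3.14e+16 * 248 = 1.24751e+00 S/cm
Step 2: rho = 1 / sigma = 1 / 1.24751e+00 = 0.8016 ohm*cm

0.8016


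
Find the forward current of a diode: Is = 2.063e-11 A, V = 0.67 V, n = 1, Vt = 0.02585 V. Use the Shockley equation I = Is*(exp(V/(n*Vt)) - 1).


Step 1: V/(n*Vt) = 0.67/(1*0.02585) = 25.9188
Step 2: exp(25.9188) = 1.8046e+11
Step 3: I = 2.063e-11 * (1.8046e+11 - 1) = 3.72e+00 A

3.72e+00


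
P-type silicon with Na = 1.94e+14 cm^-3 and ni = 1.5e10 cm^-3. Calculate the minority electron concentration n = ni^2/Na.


Step 1: Majority hole concentration p ≈ Na = 1.94e+14 cm^-3
Step 2: n = ni^2 / Na = (1.5e10)^2 / 1.94e+14
Step 3: n = 1.16e+06 cm^-3

1.16e+06


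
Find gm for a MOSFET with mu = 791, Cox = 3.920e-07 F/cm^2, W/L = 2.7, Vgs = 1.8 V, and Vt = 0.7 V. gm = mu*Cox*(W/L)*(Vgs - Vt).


Step 1: Vov = Vgs - Vt = 1.8 - 0.7 = 1.1 V
Step 2: gm = mu * Cox * (W/L) * Vov
Step 3: gm = 791 * 3.920e-07 * 2.7 * 1.1 = 9.21e-04 S

9.21e-04


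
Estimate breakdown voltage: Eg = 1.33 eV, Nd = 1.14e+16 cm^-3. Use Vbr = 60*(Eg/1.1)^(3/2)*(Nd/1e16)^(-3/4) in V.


Step 1: Eg/1.1 = 1.33/1.1 = 1.209091
Step 2: (Eg/1.1)^1.5 = 1.209091^1.5 = 1.329500
Step 3: (Nd/1e16)^(-0.75) = (1.14)^(-0.75) = 0.906403
Step 4: Vbr = 60 * 1.329500 * 0.906403 = 72.3 V

72.3


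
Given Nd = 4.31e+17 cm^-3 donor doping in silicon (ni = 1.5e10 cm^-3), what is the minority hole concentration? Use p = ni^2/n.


Step 1: Since Nd >> ni, n ≈ Nd = 4.31e+17 cm^-3
Step 2: p = ni^2 / n = (1.5e10)^2 / 4.31e+17
Step 3: p = 2.25e20 / 4.31e+17 = 5.22e+02 cm^-3

5.22e+02


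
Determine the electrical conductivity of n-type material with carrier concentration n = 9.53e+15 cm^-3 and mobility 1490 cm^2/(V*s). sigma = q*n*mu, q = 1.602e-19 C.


Step 1: sigma = q * n * mu
Step 2: sigma = 1.602e-19 * 9.53e+15 * 1490
Step 3: sigma = 2.275e+00 S/cm

2.275e+00


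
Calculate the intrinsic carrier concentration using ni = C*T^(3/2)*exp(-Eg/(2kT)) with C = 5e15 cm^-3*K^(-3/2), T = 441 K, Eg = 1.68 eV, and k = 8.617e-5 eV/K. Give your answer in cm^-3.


Step 1: Compute kT = 8.617e-5 * 441 = 0.03800097 eV
Step 2: Exponent = -Eg/(2kT) = -1.68/(2*0.03800097) = -22.10470
Step 3: T^(3/2) = 441^1.5 = 9261.00
Step 4: ni = 5e15 * 9261.00 * exp(-22.10470) = 1.16e+10 cm^-3

1.16e+10


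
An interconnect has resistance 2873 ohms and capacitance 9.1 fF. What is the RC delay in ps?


Step 1: tau = R * C
Step 2: tau = 2873 * 9.1 fF = 2873 * 9.1e-15 F
Step 3: tau = 2.61443e-11 s = 26.1443 ps

26.1443


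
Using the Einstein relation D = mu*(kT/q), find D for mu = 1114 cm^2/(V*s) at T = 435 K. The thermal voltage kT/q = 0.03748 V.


Step 1: D = mu * (kT/q)
Step 2: D = 1114 * 0.03748
Step 3: D = 41.75 cm^2/s

41.75


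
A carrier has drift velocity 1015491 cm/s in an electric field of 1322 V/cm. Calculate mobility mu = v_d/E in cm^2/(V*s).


Step 1: mu = v_d / E
Step 2: mu = 1015491 / 1322
Step 3: mu = 768.15 cm^2/(V*s)

768.15


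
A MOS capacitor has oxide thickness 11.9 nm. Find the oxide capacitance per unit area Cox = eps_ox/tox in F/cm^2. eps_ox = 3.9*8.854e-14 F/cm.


Step 1: eps_ox = 3.9 * 8.854e-14 = 3.45306e-13 F/cm
Step 2: tox in cm = 11.9 nm * 1e-7 = 1.1900e-06 cm
Step 3: Cox = 3.45306e-13 / 1.1900e-06 = 2.90e-07 F/cm^2

2.90e-07


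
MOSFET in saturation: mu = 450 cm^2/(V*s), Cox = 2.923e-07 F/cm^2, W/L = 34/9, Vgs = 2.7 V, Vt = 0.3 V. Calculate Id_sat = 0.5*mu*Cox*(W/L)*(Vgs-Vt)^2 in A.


Step 1: Overdrive voltage Vov = Vgs - Vt = 2.7 - 0.3 = 2.4 V
Step 2: W/L = 34/9 = 3.77778
Step 3: Id = 0.5 * 450 * 2.923e-07 * 3.77778 * 2.4^2
Step 4: Id = 1.43e-03 A

1.43e-03


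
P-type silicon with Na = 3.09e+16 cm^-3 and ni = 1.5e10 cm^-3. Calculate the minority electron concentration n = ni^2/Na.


Step 1: Majority hole concentration p ≈ Na = 3.09e+16 cm^-3
Step 2: n = ni^2 / Na = (1.5e10)^2 / 3.09e+16
Step 3: n = 7.28e+03 cm^-3

7.28e+03


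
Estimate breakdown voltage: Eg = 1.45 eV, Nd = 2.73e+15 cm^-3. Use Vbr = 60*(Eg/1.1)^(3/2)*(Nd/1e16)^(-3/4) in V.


Step 1: Eg/1.1 = 1.45/1.1 = 1.318182
Step 2: (Eg/1.1)^1.5 = 1.318182^1.5 = 1.513433
Step 3: (Nd/1e16)^(-0.75) = (0.273)^(-0.75) = 2.647756
Step 4: Vbr = 60 * 1.513433 * 2.647756 = 240.4 V

240.4


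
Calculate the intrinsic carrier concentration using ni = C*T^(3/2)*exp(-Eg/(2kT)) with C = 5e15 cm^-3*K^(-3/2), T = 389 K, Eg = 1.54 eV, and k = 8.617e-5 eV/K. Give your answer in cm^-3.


Step 1: Compute kT = 8.617e-5 * 389 = 0.03352013 eV
Step 2: Exponent = -Eg/(2kT) = -1.54/(2*0.03352013) = -22.97127
Step 3: T^(3/2) = 389^1.5 = 7672.28
Step 4: ni = 5e15 * 7672.28 * exp(-22.97127) = 4.05e+09 cm^-3

4.05e+09


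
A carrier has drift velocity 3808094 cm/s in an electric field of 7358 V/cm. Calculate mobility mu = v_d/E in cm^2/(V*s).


Step 1: mu = v_d / E
Step 2: mu = 3808094 / 7358
Step 3: mu = 517.54 cm^2/(V*s)

517.54


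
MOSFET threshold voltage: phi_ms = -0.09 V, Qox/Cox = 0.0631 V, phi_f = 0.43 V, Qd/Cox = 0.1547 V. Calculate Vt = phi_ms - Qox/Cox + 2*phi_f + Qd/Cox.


Step 1: Vt = phi_ms - Qox/Cox + 2*phi_f + Qd/Cox
Step 2: Vt = -0.09 - 0.0631 + 2*0.43 + 0.1547
Step 3: Vt = -0.09 - 0.0631 + 0.86 + 0.1547
Step 4: Vt = 0.8616 V

0.8616


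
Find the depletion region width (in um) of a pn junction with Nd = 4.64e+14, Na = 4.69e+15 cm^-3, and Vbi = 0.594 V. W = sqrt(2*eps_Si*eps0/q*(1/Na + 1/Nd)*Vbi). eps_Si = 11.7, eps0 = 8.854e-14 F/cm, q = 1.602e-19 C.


Step 1: 1/Na + 1/Nd = 1/4.69e+15 + 1/4.64e+14 = 2.36839e-15
Step 2: 2*eps*eps0/q = 2*11.7*8.854e-14/1.602e-19 = 1.293281e+07
Step 3: W^2 = 1.293281e+07 * 2.36839e-15 * 0.594 = 1.81942e-08
Step 4: W = sqrt(1.81942e-08) = 1.349e-04 cm = 1.349 um

1.349


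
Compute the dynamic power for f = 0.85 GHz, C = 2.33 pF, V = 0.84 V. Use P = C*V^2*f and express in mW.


Step 1: V^2 = 0.84^2 = 0.7056 V^2
Step 2: P = C*V^2*f = 2.33e-12 F * 0.7056 * 0.85e9 Hz
Step 3: P = 1.3974408e-03 W
Step 4: P = 1.397 mW

1.397


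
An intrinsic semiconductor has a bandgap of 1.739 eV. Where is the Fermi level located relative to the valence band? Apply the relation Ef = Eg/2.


Step 1: For an intrinsic semiconductor, the Fermi level sits at midgap.
Step 2: Ef = Eg / 2 = 1.739 / 2 = 0.8695 eV

0.8695


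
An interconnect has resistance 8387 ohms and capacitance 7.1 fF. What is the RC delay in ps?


Step 1: tau = R * C
Step 2: tau = 8387 * 7.1 fF = 8387 * 7.1e-15 F
Step 3: tau = 5.95477e-11 s = 59.5477 ps

59.5477


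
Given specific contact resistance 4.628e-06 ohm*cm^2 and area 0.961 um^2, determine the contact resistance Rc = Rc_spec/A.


Step 1: Convert area to cm^2: 0.961 um^2 = 9.6100e-09 cm^2
Step 2: Rc = Rc_spec / A = 4.628e-06 / 9.6100e-09
Step 3: Rc = 4.82e+02 ohms

4.82e+02


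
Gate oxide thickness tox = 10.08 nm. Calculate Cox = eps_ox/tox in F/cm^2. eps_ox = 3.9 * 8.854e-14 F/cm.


Step 1: eps_ox = 3.9 * 8.854e-14 = 3.45306e-13 F/cm
Step 2: tox in cm = 10.08 nm * 1e-7 = 1.0080e-06 cm
Step 3: Cox = 3.45306e-13 / 1.0080e-06 = 3.43e-07 F/cm^2

3.43e-07


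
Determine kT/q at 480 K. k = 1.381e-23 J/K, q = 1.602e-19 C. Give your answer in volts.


Step 1: kT = 1.381e-23 * 480 = 6.6288e-21 J
Step 2: Vt = kT/q = 6.6288e-21 / 1.602e-19
Step 3: Vt = 0.04138 V

0.04138


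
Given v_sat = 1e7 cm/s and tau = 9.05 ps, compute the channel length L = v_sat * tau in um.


Step 1: tau in seconds = 9.05 ps * 1e-12 = 9.0500e-12 s
Step 2: L = v_sat * tau = 1e7 * 9.0500e-12 = 9.0500e-05 cm
Step 3: L in um = 9.0500e-05 * 1e4 = 0.905 um

0.905


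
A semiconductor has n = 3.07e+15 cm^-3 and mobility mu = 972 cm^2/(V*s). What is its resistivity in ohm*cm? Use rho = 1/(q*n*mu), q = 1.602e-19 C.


Step 1: sigma = q * n * mu = 1.602e-19 * 3.07e+15 * 972 = 4.78043e-01 S/cm
Step 2: rho = 1 / sigma = 1 / 4.78043e-01 = 2.092 ohm*cm

2.092


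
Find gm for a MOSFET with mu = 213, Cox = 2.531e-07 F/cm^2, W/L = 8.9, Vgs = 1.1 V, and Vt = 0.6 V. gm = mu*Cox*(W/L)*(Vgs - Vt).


Step 1: Vov = Vgs - Vt = 1.1 - 0.6 = 0.5 V
Step 2: gm = mu * Cox * (W/L) * Vov
Step 3: gm = 213 * 2.531e-07 * 8.9 * 0.5 = 2.40e-04 S

2.40e-04


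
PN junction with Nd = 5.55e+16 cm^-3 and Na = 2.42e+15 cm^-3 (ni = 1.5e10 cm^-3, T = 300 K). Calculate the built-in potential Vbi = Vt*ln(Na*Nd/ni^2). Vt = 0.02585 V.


Step 1: Compute Na*Nd/ni^2 = 2.42e+15 * 5.55e+16 / (1.5e10)^2 = 5.9693e+11
Step 2: ln(5.9693e+11) = 27.1151
Step 3: Vbi = 0.02585 * 27.1151 = 0.701 V

0.701


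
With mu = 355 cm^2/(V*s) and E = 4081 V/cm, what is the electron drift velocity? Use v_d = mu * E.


Step 1: v_d = mu * E
Step 2: v_d = 355 * 4081 = 1448755
Step 3: v_d = 1.45e+06 cm/s

1.45e+06


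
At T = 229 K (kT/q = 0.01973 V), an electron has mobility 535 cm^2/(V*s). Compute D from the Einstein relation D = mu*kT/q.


Step 1: D = mu * (kT/q)
Step 2: D = 535 * 0.01973
Step 3: D = 10.56 cm^2/s

10.56


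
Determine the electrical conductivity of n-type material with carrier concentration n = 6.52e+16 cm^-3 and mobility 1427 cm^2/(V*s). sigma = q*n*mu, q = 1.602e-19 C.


Step 1: sigma = q * n * mu
Step 2: sigma = 1.602e-19 * 6.52e+16 * 1427
Step 3: sigma = 1.491e+01 S/cm

1.491e+01


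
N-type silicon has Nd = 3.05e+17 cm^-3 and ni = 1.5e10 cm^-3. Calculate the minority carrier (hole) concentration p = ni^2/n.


Step 1: Since Nd >> ni, n ≈ Nd = 3.05e+17 cm^-3
Step 2: p = ni^2 / n = (1.5e10)^2 / 3.05e+17
Step 3: p = 2.25e20 / 3.05e+17 = 7.38e+02 cm^-3

7.38e+02


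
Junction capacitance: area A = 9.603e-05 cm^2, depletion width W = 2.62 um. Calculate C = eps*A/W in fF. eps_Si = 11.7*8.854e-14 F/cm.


Step 1: eps_Si = 11.7 * 8.854e-14 = 1.035918e-12 F/cm
Step 2: W in cm = 2.62 * 1e-4 = 2.62e-04 cm
Step 3: C = 1.035918e-12 * 9.603e-05 / 2.62e-04 = 3.796916e-13 F
Step 4: C = 379.69 fF

379.69


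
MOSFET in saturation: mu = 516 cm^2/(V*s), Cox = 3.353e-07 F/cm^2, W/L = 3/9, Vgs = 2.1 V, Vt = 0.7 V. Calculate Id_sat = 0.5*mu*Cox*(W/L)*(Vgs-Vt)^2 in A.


Step 1: Overdrive voltage Vov = Vgs - Vt = 2.1 - 0.7 = 1.4 V
Step 2: W/L = 3/9 = 0.333333
Step 3: Id = 0.5 * 516 * 3.353e-07 * 0.333333 * 1.4^2
Step 4: Id = 5.65e-05 A

5.65e-05


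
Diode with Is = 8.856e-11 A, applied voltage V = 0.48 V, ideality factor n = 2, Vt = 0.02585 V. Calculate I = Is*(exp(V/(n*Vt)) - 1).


Step 1: V/(n*Vt) = 0.48/(2*0.02585) = 9.2843
Step 2: exp(9.2843) = 1.0768e+04
Step 3: I = 8.856e-11 * (1.0768e+04 - 1) = 9.54e-07 A

9.54e-07


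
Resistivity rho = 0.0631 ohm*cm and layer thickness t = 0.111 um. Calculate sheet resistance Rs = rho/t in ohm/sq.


Step 1: Convert thickness to cm: t = 0.111 um = 1.1100e-05 cm
Step 2: Rs = rho / t = 0.0631 / 1.1100e-05
Step 3: Rs = 5684.7 ohm/sq

5684.7


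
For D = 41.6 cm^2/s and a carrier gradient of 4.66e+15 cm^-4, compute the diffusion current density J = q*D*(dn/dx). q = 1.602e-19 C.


Step 1: J = q * D * (dn/dx)
Step 2: J = 1.602e-19 * 41.6 * 4.66e+15
Step 3: J = 3.11e-02 A/cm^2

3.11e-02


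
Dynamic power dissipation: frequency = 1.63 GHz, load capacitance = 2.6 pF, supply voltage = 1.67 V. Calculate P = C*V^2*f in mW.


Step 1: V^2 = 1.67^2 = 2.7889 V^2
Step 2: P = C*V^2*f = 2.6e-12 F * 2.7889 * 1.63e9 Hz
Step 3: P = 1.18193582e-02 W
Step 4: P = 11.819 mW

11.819


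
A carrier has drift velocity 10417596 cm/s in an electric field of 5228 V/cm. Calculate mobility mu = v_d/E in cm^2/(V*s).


Step 1: mu = v_d / E
Step 2: mu = 10417596 / 5228
Step 3: mu = 1992.65 cm^2/(V*s)

1992.65


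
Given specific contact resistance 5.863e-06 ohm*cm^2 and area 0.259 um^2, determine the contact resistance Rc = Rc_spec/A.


Step 1: Convert area to cm^2: 0.259 um^2 = 2.5900e-09 cm^2
Step 2: Rc = Rc_spec / A = 5.863e-06 / 2.5900e-09
Step 3: Rc = 2.26e+03 ohms

2.26e+03


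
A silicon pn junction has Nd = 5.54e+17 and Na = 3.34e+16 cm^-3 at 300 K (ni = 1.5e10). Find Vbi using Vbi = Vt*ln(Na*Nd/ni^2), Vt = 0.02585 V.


Step 1: Compute Na*Nd/ni^2 = 3.34e+16 * 5.54e+17 / (1.5e10)^2 = 8.2238e+13
Step 2: ln(8.2238e+13) = 32.0406
Step 3: Vbi = 0.02585 * 32.0406 = 0.828 V

0.828


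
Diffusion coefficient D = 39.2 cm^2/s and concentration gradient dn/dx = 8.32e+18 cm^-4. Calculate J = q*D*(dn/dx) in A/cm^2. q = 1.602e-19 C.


Step 1: J = q * D * (dn/dx)
Step 2: J = 1.602e-19 * 39.2 * 8.32e+18
Step 3: J = 5.22e+01 A/cm^2

5.22e+01


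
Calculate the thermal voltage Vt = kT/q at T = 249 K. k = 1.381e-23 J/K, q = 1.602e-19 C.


Step 1: kT = 1.381e-23 * 249 = 3.43869e-21 J
Step 2: Vt = kT/q = 3.43869e-21 / 1.602e-19
Step 3: Vt = 0.02146 V

0.02146


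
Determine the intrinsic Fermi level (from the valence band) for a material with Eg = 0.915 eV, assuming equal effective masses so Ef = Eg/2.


Step 1: For an intrinsic semiconductor, the Fermi level sits at midgap.
Step 2: Ef = Eg / 2 = 0.915 / 2 = 0.4575 eV

0.4575


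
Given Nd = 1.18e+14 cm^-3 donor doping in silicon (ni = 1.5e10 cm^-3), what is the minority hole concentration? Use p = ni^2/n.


Step 1: Since Nd >> ni, n ≈ Nd = 1.18e+14 cm^-3
Step 2: p = ni^2 / n = (1.5e10)^2 / 1.18e+14
Step 3: p = 2.25e20 / 1.18e+14 = 1.91e+06 cm^-3

1.91e+06


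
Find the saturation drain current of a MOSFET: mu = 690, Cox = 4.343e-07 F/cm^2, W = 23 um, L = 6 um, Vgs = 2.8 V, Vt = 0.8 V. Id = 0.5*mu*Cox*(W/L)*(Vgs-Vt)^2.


Step 1: Overdrive voltage Vov = Vgs - Vt = 2.8 - 0.8 = 2.0 V
Step 2: W/L = 23/6 = 3.83333
Step 3: Id = 0.5 * 690 * 4.343e-07 * 3.83333 * 2.0^2
Step 4: Id = 2.30e-03 A

2.30e-03


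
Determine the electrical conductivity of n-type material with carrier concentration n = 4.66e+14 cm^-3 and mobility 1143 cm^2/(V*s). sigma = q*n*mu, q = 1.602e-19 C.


Step 1: sigma = q * n * mu
Step 2: sigma = 1.602e-19 * 4.66e+14 * 1143
Step 3: sigma = 8.533e-02 S/cm

8.533e-02


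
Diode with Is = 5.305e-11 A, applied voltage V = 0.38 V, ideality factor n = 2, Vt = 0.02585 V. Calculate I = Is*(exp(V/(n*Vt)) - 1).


Step 1: V/(n*Vt) = 0.38/(2*0.02585) = 7.3501
Step 2: exp(7.3501) = 1.5564e+03
Step 3: I = 5.305e-11 * (1.5564e+03 - 1) = 8.25e-08 A

8.25e-08


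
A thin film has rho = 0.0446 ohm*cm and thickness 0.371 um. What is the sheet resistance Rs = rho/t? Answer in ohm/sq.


Step 1: Convert thickness to cm: t = 0.371 um = 3.7100e-05 cm
Step 2: Rs = rho / t = 0.0446 / 3.7100e-05
Step 3: Rs = 1202.2 ohm/sq

1202.2


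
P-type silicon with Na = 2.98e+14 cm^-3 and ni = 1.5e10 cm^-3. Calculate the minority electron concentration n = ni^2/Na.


Step 1: Majority hole concentration p ≈ Na = 2.98e+14 cm^-3
Step 2: n = ni^2 / Na = (1.5e10)^2 / 2.98e+14
Step 3: n = 7.55e+05 cm^-3

7.55e+05


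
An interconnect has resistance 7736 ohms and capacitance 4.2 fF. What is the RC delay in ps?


Step 1: tau = R * C
Step 2: tau = 7736 * 4.2 fF = 7736 * 4.2e-15 F
Step 3: tau = 3.24912e-11 s = 32.4912 ps

32.4912


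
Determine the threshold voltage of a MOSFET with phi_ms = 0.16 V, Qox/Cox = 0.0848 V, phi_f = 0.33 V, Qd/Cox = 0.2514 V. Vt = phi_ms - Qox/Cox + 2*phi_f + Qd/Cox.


Step 1: Vt = phi_ms - Qox/Cox + 2*phi_f + Qd/Cox
Step 2: Vt = 0.16 - 0.0848 + 2*0.33 + 0.2514
Step 3: Vt = 0.16 - 0.0848 + 0.66 + 0.2514
Step 4: Vt = 0.9866 V

0.9866


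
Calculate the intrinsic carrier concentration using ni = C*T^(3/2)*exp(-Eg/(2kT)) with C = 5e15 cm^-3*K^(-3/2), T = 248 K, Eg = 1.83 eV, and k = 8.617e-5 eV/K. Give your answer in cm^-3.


Step 1: Compute kT = 8.617e-5 * 248 = 0.02137016 eV
Step 2: Exponent = -Eg/(2kT) = -1.83/(2*0.02137016) = -42.81671
Step 3: T^(3/2) = 248^1.5 = 3905.51
Step 4: ni = 5e15 * 3905.51 * exp(-42.81671) = 4.96e+00 cm^-3

4.96e+00


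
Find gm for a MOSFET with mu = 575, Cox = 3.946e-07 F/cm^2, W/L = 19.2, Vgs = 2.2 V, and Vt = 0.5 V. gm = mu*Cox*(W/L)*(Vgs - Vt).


Step 1: Vov = Vgs - Vt = 2.2 - 0.5 = 1.7 V
Step 2: gm = mu * Cox * (W/L) * Vov
Step 3: gm = 575 * 3.946e-07 * 19.2 * 1.7 = 7.41e-03 S

7.41e-03


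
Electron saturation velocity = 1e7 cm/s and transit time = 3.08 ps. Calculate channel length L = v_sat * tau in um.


Step 1: tau in seconds = 3.08 ps * 1e-12 = 3.0800e-12 s
Step 2: L = v_sat * tau = 1e7 * 3.0800e-12 = 3.0800e-05 cm
Step 3: L in um = 3.0800e-05 * 1e4 = 0.308 um

0.308


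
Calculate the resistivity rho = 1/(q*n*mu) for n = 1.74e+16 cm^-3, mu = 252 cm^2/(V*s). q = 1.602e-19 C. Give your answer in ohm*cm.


Step 1: sigma = q * n * mu = 1.602e-19 * 1.74e+16 * 252 = 7.02445e-01 S/cm
Step 2: rho = 1 / sigma = 1 / 7.02445e-01 = 1.424 ohm*cm

1.424


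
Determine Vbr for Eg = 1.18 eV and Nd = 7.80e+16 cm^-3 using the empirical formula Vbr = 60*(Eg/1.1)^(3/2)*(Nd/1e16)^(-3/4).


Step 1: Eg/1.1 = 1.18/1.1 = 1.072727
Step 2: (Eg/1.1)^1.5 = 1.072727^1.5 = 1.111051
Step 3: (Nd/1e16)^(-0.75) = (7.8)^(-0.75) = 0.214254
Step 4: Vbr = 60 * 1.111051 * 0.214254 = 14.3 V

14.3


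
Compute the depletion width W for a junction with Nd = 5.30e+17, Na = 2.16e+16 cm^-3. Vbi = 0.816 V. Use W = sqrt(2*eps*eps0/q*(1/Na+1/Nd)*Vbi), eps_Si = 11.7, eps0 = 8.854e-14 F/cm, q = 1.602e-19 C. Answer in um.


Step 1: 1/Na + 1/Nd = 1/2.16e+16 + 1/5.30e+17 = 4.81831e-17
Step 2: 2*eps*eps0/q = 2*11.7*8.854e-14/1.602e-19 = 1.293281e+07
Step 3: W^2 = 1.293281e+07 * 4.81831e-17 * 0.816 = 5.08485e-10
Step 4: W = sqrt(5.08485e-10) = 2.255e-05 cm = 0.2255 um

0.2255


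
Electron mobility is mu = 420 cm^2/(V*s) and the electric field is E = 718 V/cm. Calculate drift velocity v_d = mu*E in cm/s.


Step 1: v_d = mu * E
Step 2: v_d = 420 * 718 = 301560
Step 3: v_d = 3.02e+05 cm/s

3.02e+05


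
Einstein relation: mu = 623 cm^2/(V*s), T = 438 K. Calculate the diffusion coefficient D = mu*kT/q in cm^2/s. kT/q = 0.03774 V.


Step 1: D = mu * (kT/q)
Step 2: D = 623 * 0.03774
Step 3: D = 23.51 cm^2/s

23.51


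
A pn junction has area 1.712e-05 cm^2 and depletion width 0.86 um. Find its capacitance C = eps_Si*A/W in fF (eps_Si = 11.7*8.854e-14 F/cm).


Step 1: eps_Si = 11.7 * 8.854e-14 = 1.035918e-12 F/cm
Step 2: W in cm = 0.86 * 1e-4 = 8.60e-05 cm
Step 3: C = 1.035918e-12 * 1.712e-05 / 8.60e-05 = 2.062200e-13 F
Step 4: C = 206.22 fF

206.22


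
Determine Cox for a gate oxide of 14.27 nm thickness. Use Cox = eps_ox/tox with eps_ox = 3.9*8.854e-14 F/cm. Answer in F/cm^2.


Step 1: eps_ox = 3.9 * 8.854e-14 = 3.45306e-13 F/cm
Step 2: tox in cm = 14.27 nm * 1e-7 = 1.4270e-06 cm
Step 3: Cox = 3.45306e-13 / 1.4270e-06 = 2.42e-07 F/cm^2

2.42e-07


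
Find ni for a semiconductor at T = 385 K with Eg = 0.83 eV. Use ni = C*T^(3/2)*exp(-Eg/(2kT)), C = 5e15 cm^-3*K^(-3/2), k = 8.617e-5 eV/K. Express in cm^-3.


Step 1: Compute kT = 8.617e-5 * 385 = 0.03317545 eV
Step 2: Exponent = -Eg/(2kT) = -0.83/(2*0.03317545) = -12.50925
Step 3: T^(3/2) = 385^1.5 = 7554.25
Step 4: ni = 5e15 * 7554.25 * exp(-12.50925) = 1.39e+14 cm^-3

1.39e+14


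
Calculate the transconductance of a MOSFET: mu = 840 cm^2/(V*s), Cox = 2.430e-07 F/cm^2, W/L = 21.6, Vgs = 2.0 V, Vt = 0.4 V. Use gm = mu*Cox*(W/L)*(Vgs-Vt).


Step 1: Vov = Vgs - Vt = 2.0 - 0.4 = 1.6 V
Step 2: gm = mu * Cox * (W/L) * Vov
Step 3: gm = 840 * 2.430e-07 * 21.6 * 1.6 = 7.05e-03 S

7.05e-03


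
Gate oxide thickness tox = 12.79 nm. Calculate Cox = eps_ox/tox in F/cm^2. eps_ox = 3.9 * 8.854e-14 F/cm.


Step 1: eps_ox = 3.9 * 8.854e-14 = 3.45306e-13 F/cm
Step 2: tox in cm = 12.79 nm * 1e-7 = 1.2790e-06 cm
Step 3: Cox = 3.45306e-13 / 1.2790e-06 = 2.70e-07 F/cm^2

2.70e-07


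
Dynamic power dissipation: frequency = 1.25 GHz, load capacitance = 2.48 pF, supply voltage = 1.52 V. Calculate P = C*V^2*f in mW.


Step 1: V^2 = 1.52^2 = 2.3104 V^2
Step 2: P = C*V^2*f = 2.48e-12 F * 2.3104 * 1.25e9 Hz
Step 3: P = 7.16224e-03 W
Step 4: P = 7.162 mW

7.162


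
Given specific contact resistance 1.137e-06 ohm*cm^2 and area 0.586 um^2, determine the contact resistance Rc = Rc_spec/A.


Step 1: Convert area to cm^2: 0.586 um^2 = 5.8600e-09 cm^2
Step 2: Rc = Rc_spec / A = 1.137e-06 / 5.8600e-09
Step 3: Rc = 1.94e+02 ohms

1.94e+02


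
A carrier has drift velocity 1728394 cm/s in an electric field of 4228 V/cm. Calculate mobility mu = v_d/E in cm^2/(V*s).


Step 1: mu = v_d / E
Step 2: mu = 1728394 / 4228
Step 3: mu = 408.8 cm^2/(V*s)

408.8


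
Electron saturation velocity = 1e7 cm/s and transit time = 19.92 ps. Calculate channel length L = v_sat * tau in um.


Step 1: tau in seconds = 19.92 ps * 1e-12 = 1.9920e-11 s
Step 2: L = v_sat * tau = 1e7 * 1.9920e-11 = 1.9920e-04 cm
Step 3: L in um = 1.9920e-04 * 1e4 = 1.992 um

1.992


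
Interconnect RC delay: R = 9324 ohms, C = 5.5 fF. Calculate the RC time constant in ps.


Step 1: tau = R * C
Step 2: tau = 9324 * 5.5 fF = 9324 * 5.5e-15 F
Step 3: tau = 5.1282e-11 s = 51.282 ps

51.282


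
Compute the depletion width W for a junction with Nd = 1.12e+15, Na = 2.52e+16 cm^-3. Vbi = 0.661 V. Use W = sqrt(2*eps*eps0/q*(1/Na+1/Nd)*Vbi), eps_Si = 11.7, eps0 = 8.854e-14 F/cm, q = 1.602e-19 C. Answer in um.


Step 1: 1/Na + 1/Nd = 1/2.52e+16 + 1/1.12e+15 = 9.32540e-16
Step 2: 2*eps*eps0/q = 2*11.7*8.854e-14/1.602e-19 = 1.293281e+07
Step 3: W^2 = 1.293281e+07 * 9.32540e-16 * 0.661 = 7.97190e-09
Step 4: W = sqrt(7.97190e-09) = 8.929e-05 cm = 0.8929 um

0.8929


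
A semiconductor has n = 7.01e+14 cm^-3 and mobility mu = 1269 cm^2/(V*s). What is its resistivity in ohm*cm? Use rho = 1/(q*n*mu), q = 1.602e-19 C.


Step 1: sigma = q * n * mu = 1.602e-19 * 7.01e+14 * 1269 = 1.42509e-01 S/cm
Step 2: rho = 1 / sigma = 1 / 1.42509e-01 = 7.017 ohm*cm

7.017


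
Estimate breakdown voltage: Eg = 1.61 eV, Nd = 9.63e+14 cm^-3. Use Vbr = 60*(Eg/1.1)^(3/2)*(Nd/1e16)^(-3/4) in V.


Step 1: Eg/1.1 = 1.61/1.1 = 1.463636
Step 2: (Eg/1.1)^1.5 = 1.463636^1.5 = 1.770719
Step 3: (Nd/1e16)^(-0.75) = (0.0963)^(-0.75) = 5.784693
Step 4: Vbr = 60 * 1.770719 * 5.784693 = 614.6 V

614.6


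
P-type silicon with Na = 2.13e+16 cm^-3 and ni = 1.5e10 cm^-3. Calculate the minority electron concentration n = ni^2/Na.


Step 1: Majority hole concentration p ≈ Na = 2.13e+16 cm^-3
Step 2: n = ni^2 / Na = (1.5e10)^2 / 2.13e+16
Step 3: n = 1.06e+04 cm^-3

1.06e+04


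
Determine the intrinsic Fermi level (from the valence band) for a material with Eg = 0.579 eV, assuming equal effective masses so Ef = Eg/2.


Step 1: For an intrinsic semiconductor, the Fermi level sits at midgap.
Step 2: Ef = Eg / 2 = 0.579 / 2 = 0.2895 eV

0.2895


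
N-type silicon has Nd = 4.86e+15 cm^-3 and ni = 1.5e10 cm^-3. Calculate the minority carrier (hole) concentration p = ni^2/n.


Step 1: Since Nd >> ni, n ≈ Nd = 4.86e+15 cm^-3
Step 2: p = ni^2 / n = (1.5e10)^2 / 4.86e+15
Step 3: p = 2.25e20 / 4.86e+15 = 4.63e+04 cm^-3

4.63e+04


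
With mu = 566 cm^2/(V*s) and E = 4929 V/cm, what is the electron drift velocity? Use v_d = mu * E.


Step 1: v_d = mu * E
Step 2: v_d = 566 * 4929 = 2789814
Step 3: v_d = 2.79e+06 cm/s

2.79e+06


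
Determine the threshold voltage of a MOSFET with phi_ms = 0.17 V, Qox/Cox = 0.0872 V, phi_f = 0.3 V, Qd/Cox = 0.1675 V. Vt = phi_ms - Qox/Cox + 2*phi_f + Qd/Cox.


Step 1: Vt = phi_ms - Qox/Cox + 2*phi_f + Qd/Cox
Step 2: Vt = 0.17 - 0.0872 + 2*0.3 + 0.1675
Step 3: Vt = 0.17 - 0.0872 + 0.6 + 0.1675
Step 4: Vt = 0.8503 V

0.8503


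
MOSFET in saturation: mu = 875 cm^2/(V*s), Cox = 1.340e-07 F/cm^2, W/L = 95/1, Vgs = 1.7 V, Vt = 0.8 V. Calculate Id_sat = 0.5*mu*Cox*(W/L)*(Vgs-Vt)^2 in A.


Step 1: Overdrive voltage Vov = Vgs - Vt = 1.7 - 0.8 = 0.9 V
Step 2: W/L = 95/1 = 95
Step 3: Id = 0.5 * 875 * 1.340e-07 * 95 * 0.9^2
Step 4: Id = 4.51e-03 A

4.51e-03


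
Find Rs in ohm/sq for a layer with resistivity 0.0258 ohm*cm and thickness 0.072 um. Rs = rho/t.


Step 1: Convert thickness to cm: t = 0.072 um = 7.2000e-06 cm
Step 2: Rs = rho / t = 0.0258 / 7.2000e-06
Step 3: Rs = 3583.3 ohm/sq

3583.3


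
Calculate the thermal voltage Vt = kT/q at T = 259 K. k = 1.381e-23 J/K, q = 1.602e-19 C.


Step 1: kT = 1.381e-23 * 259 = 3.57679e-21 J
Step 2: Vt = kT/q = 3.57679e-21 / 1.602e-19
Step 3: Vt = 0.02233 V

0.02233


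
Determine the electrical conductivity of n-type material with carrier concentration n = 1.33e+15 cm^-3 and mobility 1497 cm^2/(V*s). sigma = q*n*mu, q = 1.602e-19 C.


Step 1: sigma = q * n * mu
Step 2: sigma = 1.602e-19 * 1.33e+15 * 1497
Step 3: sigma = 3.190e-01 S/cm

3.190e-01


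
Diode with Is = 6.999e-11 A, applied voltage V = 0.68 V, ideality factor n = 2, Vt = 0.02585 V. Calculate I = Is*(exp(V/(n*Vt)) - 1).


Step 1: V/(n*Vt) = 0.68/(2*0.02585) = 13.1528
Step 2: exp(13.1528) = 5.1545e+05
Step 3: I = 6.999e-11 * (5.1545e+05 - 1) = 3.61e-05 A

3.61e-05


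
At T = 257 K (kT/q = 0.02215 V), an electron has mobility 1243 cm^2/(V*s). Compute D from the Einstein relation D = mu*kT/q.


Step 1: D = mu * (kT/q)
Step 2: D = 1243 * 0.02215
Step 3: D = 27.53 cm^2/s

27.53


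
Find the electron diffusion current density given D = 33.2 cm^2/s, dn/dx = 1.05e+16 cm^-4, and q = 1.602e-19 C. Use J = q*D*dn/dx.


Step 1: J = q * D * (dn/dx)
Step 2: J = 1.602e-19 * 33.2 * 1.05e+16
Step 3: J = 5.58e-02 A/cm^2

5.58e-02


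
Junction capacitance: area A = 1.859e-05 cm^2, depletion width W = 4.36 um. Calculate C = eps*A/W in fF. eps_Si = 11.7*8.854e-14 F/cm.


Step 1: eps_Si = 11.7 * 8.854e-14 = 1.035918e-12 F/cm
Step 2: W in cm = 4.36 * 1e-4 = 4.36e-04 cm
Step 3: C = 1.035918e-12 * 1.859e-05 / 4.36e-04 = 4.416907e-14 F
Step 4: C = 44.17 fF

44.17


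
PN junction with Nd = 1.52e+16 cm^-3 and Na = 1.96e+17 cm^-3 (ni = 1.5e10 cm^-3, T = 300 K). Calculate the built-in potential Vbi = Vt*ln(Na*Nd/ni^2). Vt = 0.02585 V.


Step 1: Compute Na*Nd/ni^2 = 1.96e+17 * 1.52e+16 / (1.5e10)^2 = 1.3241e+13
Step 2: ln(1.3241e+13) = 30.2143
Step 3: Vbi = 0.02585 * 30.2143 = 0.781 V

0.781


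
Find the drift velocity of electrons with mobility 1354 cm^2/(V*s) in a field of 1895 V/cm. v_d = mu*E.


Step 1: v_d = mu * E
Step 2: v_d = 1354 * 1895 = 2565830
Step 3: v_d = 2.57e+06 cm/s

2.57e+06


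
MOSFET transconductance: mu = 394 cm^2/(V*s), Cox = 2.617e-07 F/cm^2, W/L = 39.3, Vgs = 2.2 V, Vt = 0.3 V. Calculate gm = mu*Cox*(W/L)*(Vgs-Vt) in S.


Step 1: Vov = Vgs - Vt = 2.2 - 0.3 = 1.9 V
Step 2: gm = mu * Cox * (W/L) * Vov
Step 3: gm = 394 * 2.617e-07 * 39.3 * 1.9 = 7.70e-03 S

7.70e-03


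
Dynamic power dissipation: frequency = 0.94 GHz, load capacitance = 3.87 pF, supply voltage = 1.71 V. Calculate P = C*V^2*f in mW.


Step 1: V^2 = 1.71^2 = 2.9241 V^2
Step 2: P = C*V^2*f = 3.87e-12 F * 2.9241 * 0.94e9 Hz
Step 3: P = 1.063729098e-02 W
Step 4: P = 10.637 mW

10.637


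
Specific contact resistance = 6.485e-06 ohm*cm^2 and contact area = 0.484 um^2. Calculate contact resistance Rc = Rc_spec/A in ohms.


Step 1: Convert area to cm^2: 0.484 um^2 = 4.8400e-09 cm^2
Step 2: Rc = Rc_spec / A = 6.485e-06 / 4.8400e-09
Step 3: Rc = 1.34e+03 ohms

1.34e+03


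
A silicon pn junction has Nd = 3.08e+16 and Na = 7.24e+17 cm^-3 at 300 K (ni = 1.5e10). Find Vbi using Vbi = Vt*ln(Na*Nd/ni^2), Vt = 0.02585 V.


Step 1: Compute Na*Nd/ni^2 = 7.24e+17 * 3.08e+16 / (1.5e10)^2 = 9.9108e+13
Step 2: ln(9.9108e+13) = 32.2272
Step 3: Vbi = 0.02585 * 32.2272 = 0.833 V

0.833


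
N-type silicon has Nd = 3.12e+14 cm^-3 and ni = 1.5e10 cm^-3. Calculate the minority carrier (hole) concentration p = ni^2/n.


Step 1: Since Nd >> ni, n ≈ Nd = 3.12e+14 cm^-3
Step 2: p = ni^2 / n = (1.5e10)^2 / 3.12e+14
Step 3: p = 2.25e20 / 3.12e+14 = 7.21e+05 cm^-3

7.21e+05


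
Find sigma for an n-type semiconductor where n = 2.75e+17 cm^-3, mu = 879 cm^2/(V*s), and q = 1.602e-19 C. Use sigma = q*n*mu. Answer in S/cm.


Step 1: sigma = q * n * mu
Step 2: sigma = 1.602e-19 * 2.75e+17 * 879
Step 3: sigma = 3.872e+01 S/cm

3.872e+01


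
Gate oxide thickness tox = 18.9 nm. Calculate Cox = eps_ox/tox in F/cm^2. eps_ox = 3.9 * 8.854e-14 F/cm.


Step 1: eps_ox = 3.9 * 8.854e-14 = 3.45306e-13 F/cm
Step 2: tox in cm = 18.9 nm * 1e-7 = 1.8900e-06 cm
Step 3: Cox = 3.45306e-13 / 1.8900e-06 = 1.83e-07 F/cm^2

1.83e-07


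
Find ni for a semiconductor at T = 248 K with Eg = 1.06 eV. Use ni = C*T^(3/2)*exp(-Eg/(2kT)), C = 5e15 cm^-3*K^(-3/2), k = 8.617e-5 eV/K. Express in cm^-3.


Step 1: Compute kT = 8.617e-5 * 248 = 0.02137016 eV
Step 2: Exponent = -Eg/(2kT) = -1.06/(2*0.02137016) = -24.80094
Step 3: T^(3/2) = 248^1.5 = 3905.51
Step 4: ni = 5e15 * 3905.51 * exp(-24.80094) = 3.31e+08 cm^-3

3.31e+08


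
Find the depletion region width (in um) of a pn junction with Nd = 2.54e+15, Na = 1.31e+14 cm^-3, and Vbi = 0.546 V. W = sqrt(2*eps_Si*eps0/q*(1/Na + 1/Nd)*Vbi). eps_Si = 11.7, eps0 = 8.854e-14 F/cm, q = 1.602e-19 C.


Step 1: 1/Na + 1/Nd = 1/1.31e+14 + 1/2.54e+15 = 8.02729e-15
Step 2: 2*eps*eps0/q = 2*11.7*8.854e-14/1.602e-19 = 1.293281e+07
Step 3: W^2 = 1.293281e+07 * 8.02729e-15 * 0.546 = 5.66832e-08
Step 4: W = sqrt(5.66832e-08) = 2.381e-04 cm = 2.381 um

2.381
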